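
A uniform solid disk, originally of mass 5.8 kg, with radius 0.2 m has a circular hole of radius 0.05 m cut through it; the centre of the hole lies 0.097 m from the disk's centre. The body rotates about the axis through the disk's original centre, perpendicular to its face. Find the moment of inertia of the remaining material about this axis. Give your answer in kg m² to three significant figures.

0.112

Unpierced body about its centre: I₀ = (1/2)MR² = (1/2)(5.8)(0.2)² = 0.116 kg m².
The removed disk has mass m = M·(r/R)² = (5.8)(0.05/0.2)² = 0.3625 kg (same uniform areal density).
Its moment of inertia about the rotation axis (parallel-axis theorem): I_hole = (1/2)mr² + md² = (1/2)(0.3625)(0.05)² + (0.3625)(0.097)² = 0.0038639 kg m².
Treating the hole as negative mass, I = I₀ − I_hole = 0.116 − 0.0038639 = 0.11214 kg m².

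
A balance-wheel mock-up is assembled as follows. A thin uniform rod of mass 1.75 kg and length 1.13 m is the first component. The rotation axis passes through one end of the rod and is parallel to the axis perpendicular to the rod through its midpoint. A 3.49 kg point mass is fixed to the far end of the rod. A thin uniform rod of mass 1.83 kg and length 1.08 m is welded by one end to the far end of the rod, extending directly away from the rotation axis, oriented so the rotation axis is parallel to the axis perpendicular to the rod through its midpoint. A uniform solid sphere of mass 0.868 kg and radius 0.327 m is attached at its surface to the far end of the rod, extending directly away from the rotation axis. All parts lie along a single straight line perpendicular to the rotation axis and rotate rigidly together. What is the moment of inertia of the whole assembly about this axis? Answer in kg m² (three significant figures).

16.1

Thin rod: I_cm = (1/12)ML² = (1/12)(1.75)(1.13)² = 0.18621 kg m²; centre at d = 0.565 m, so the parallel axis theorem gives I = 0.18621 + (1.75)(0.565)² = 0.74486 kg m².
Point mass: I_cm = 0; centre at d = 0.565 + 0.565 = 1.13 m, so the parallel axis theorem gives I = 0 + (3.49)(1.13)² = 4.4564 kg m².
Thin rod: I_cm = (1/12)ML² = (1/12)(1.83)(1.08)² = 0.17788 kg m²; centre at d = 0.565 + 0.565 + 0.54 = 1.67 m, so the parallel axis theorem gives I = 0.17788 + (1.83)(1.67)² = 5.2816 kg m².
Solid sphere: I_cm = (2/5)MR² = (2/5)(0.868)(0.327)² = 0.037126 kg m²; centre at d = 0.565 + 0.565 + 0.54 + 0.54 + 0.327 = 2.537 m, so the parallel axis theorem gives I = 0.037126 + (0.868)(2.537)² = 5.6239 kg m².
Total I = 0.74486 + 4.4564 + 5.2816 + 5.6239 = 16.107 kg m².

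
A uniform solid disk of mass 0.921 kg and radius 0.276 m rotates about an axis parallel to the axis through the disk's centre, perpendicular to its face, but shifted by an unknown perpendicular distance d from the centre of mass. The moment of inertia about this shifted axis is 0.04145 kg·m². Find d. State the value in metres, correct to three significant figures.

0.0832

About the centre-of-mass axis, I_cm = (1/2)MR² = (1/2)(0.921)(0.276)² = 0.035079 kg·m².
Parallel axis theorem: I = I_cm + Md², so Md² = 0.04145 − 0.035079 = 0.006371 kg·m².
d = √(0.006371 / 0.921) = 0.083171 m.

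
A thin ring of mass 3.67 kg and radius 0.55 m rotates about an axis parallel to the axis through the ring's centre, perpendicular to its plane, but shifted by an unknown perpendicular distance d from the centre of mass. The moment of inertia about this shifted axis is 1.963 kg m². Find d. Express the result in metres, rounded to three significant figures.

0.482

About the centre-of-mass axis, I_cm = MR² = (3.67)(0.55)² = 1.1102 kg m².
Parallel axis theorem: I = I_cm + Md², so Md² = 1.963 − 1.1102 = 0.85282 kg m².
d = √(0.85282 / 3.67) = 0.48206 m.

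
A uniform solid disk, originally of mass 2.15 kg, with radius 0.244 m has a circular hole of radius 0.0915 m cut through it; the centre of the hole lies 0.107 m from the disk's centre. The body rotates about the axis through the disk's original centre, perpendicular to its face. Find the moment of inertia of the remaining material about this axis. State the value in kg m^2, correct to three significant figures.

0.0593

Unpierced body about its centre: I₀ = (1/2)MR² = (1/2)(2.15)(0.244)² = 0.064001 kg m^2.
The removed disk has mass m = M·(r/R)² = (2.15)(0.0915/0.244)² = 0.30234 kg (same uniform areal density).
Its moment of inertia about the rotation axis (parallel-axis theorem): I_hole = (1/2)mr² + md² = (1/2)(0.30234)(0.0915)² + (0.30234)(0.107)² = 0.0047272 kg m^2.
Treating the hole as negative mass, I = I₀ − I_hole = 0.064001 − 0.0047272 = 0.059274 kg m^2.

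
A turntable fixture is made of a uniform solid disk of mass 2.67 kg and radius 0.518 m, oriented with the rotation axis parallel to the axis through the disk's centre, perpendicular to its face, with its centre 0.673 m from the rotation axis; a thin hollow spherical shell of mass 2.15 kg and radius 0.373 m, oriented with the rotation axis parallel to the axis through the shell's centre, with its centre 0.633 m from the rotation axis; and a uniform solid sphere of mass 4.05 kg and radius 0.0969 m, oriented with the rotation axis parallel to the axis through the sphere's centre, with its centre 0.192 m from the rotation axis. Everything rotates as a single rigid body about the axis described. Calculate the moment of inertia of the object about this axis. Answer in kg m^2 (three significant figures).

2.79

Solid disk: I_cm = (1/2)MR² = (1/2)(2.67)(0.518)² = 0.35821 kg m^2; centre at d = 0.673 m, so the parallel axis theorem gives I = 0.35821 + (2.67)(0.673)² = 1.5675 kg m^2.
Spherical shell: I_cm = (2/3)MR² = (2/3)(2.15)(0.373)² = 0.19942 kg m^2; centre at d = 0.633 m, so the parallel axis theorem gives I = 0.19942 + (2.15)(0.633)² = 1.0609 kg m^2.
Solid sphere: I_cm = (2/5)MR² = (2/5)(4.05)(0.0969)² = 0.015211 kg m^2; centre at d = 0.192 m, so the parallel axis theorem gives I = 0.015211 + (4.05)(0.192)² = 0.16451 kg m^2.
Total I = 1.5675 + 1.0609 + 0.16451 = 2.7929 kg m^2.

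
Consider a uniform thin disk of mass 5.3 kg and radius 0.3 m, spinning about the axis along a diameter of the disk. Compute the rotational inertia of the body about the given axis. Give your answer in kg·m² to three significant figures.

I_cm = (1/4)MR² = (1/4)(5.3)(0.3)² = 0.11925 kg·m²; axis through the centre, so I = 0.11925 kg·m².

0.119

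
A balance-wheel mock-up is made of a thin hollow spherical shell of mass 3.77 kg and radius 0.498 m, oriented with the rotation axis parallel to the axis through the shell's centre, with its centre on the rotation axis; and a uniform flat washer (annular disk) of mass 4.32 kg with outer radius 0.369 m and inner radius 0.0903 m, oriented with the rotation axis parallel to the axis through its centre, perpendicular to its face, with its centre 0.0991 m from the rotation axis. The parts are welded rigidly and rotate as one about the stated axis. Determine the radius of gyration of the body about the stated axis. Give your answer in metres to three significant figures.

Spherical shell: I_cm = (2/3)MR² = (2/3)(3.77)(0.498)² = 0.62332 kg m²; axis through the centre, so I = 0.62332 kg m².
Annular disk: I_cm = (1/2)M(R²+r²) = (1/2)(4.32)[(0.369)² + (0.0903)²] = 0.31172 kg m²; centre at d = 0.0991 m, so the parallel axis theorem gives I = 0.31172 + (4.32)(0.0991)² = 0.35415 kg m².
Total I = 0.97746 kg m²; total mass M = 8.09 kg.
k = √(I/M) = √(0.97746/8.09) = 0.3476 m.

0.348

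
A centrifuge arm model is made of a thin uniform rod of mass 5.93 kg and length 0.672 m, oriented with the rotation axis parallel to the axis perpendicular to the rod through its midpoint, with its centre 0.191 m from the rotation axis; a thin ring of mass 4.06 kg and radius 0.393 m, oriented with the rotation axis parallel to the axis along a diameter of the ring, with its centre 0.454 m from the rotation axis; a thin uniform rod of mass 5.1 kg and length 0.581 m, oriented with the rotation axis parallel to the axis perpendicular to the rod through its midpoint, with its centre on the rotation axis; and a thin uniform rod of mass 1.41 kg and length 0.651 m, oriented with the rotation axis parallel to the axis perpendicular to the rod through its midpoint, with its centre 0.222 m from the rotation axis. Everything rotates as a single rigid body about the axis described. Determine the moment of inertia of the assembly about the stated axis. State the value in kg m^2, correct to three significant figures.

1.85

Thin rod: I_cm = (1/12)ML² = (1/12)(5.93)(0.672)² = 0.22316 kg m^2; centre at d = 0.191 m, so I = I_cm + Md² gives I = 0.22316 + (5.93)(0.191)² = 0.43949 kg m^2.
Thin ring: I_cm = (1/2)MR² = (1/2)(4.06)(0.393)² = 0.31353 kg m^2; centre at d = 0.454 m, so I = I_cm + Md² gives I = 0.31353 + (4.06)(0.454)² = 1.1504 kg m^2.
Thin rod: I_cm = (1/12)ML² = (1/12)(5.1)(0.581)² = 0.14346 kg m^2; axis through the centre, so I = 0.14346 kg m^2.
Thin rod: I_cm = (1/12)ML² = (1/12)(1.41)(0.651)² = 0.049797 kg m^2; centre at d = 0.222 m, so I = I_cm + Md² gives I = 0.049797 + (1.41)(0.222)² = 0.11929 kg m^2.
Total I = 0.43949 + 1.1504 + 0.14346 + 0.11929 = 1.8526 kg m^2.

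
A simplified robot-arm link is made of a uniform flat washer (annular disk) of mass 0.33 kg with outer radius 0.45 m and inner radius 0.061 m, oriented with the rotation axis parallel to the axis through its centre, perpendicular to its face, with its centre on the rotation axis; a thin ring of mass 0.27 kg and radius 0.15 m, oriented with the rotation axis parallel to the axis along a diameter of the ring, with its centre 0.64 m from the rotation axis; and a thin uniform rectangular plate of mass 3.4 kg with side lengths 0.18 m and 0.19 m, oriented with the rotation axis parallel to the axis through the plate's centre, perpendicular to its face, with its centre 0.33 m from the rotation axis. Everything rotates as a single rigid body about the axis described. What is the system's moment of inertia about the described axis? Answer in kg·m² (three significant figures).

0.537

Annular disk: I_cm = (1/2)M(R²+r²) = (1/2)(0.33)[(0.45)² + (0.061)²] = 0.034026 kg·m²; axis through the centre, so I = 0.034026 kg·m².
Thin ring: I_cm = (1/2)MR² = (1/2)(0.27)(0.15)² = 0.0030375 kg·m²; centre at d = 0.64 m, so I = I_cm + Md² gives I = 0.0030375 + (0.27)(0.64)² = 0.11363 kg·m².
Rectangular plate: I_cm = (1/12)M(a²+b²) = (1/12)(3.4)[(0.18)² + (0.19)²] = 0.019408 kg·m²; centre at d = 0.33 m, so I = I_cm + Md² gives I = 0.019408 + (3.4)(0.33)² = 0.38967 kg·m².
Total I = 0.034026 + 0.11363 + 0.38967 = 0.53732 kg·m².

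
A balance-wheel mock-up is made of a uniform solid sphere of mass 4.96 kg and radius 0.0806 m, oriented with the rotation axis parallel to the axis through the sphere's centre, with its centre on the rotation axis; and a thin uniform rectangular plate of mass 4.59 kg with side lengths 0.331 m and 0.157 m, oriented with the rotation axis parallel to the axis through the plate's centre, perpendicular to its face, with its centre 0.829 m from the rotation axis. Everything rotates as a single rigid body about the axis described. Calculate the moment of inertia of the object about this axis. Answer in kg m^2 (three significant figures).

Solid sphere: I_cm = (2/5)MR² = (2/5)(4.96)(0.0806)² = 0.012889 kg m^2; axis through the centre, so I = 0.012889 kg m^2.
Rectangular plate: I_cm = (1/12)M(a²+b²) = (1/12)(4.59)[(0.331)² + (0.157)²] = 0.051335 kg m^2; centre at d = 0.829 m, so the parallel axis theorem gives I = 0.051335 + (4.59)(0.829)² = 3.2058 kg m^2.
Total I = 0.012889 + 3.2058 = 3.2187 kg m^2.

3.22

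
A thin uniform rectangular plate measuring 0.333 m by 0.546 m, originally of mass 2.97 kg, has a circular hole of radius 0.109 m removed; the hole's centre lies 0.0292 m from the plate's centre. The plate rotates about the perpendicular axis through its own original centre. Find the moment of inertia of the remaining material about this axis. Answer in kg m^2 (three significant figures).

0.0971

Unpierced body about its centre: I₀ = (1/12)M(a²+b²) = (1/12)(2.97)[(0.333)² + (0.546)²] = 0.10123 kg m^2.
The removed disk has mass m = M·πr²/(ab) = (2.97)·π(0.109)²/(0.333·0.546) = 0.60971 kg (same uniform areal density).
Its moment of inertia about the rotation axis (parallel-axis theorem): I_hole = (1/2)mr² + md² = (1/2)(0.60971)(0.109)² + (0.60971)(0.0292)² = 0.0041418 kg m^2.
Treating the hole as negative mass, I = I₀ − I_hole = 0.10123 − 0.0041418 = 0.097087 kg m^2.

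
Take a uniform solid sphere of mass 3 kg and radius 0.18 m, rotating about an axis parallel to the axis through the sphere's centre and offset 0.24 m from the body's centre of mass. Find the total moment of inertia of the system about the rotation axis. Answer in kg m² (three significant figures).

I_cm = (2/5)MR² = (2/5)(3)(0.18)² = 0.03888 kg m²; centre at d = 0.24 m, so the parallel axis theorem gives I = 0.03888 + (3)(0.24)² = 0.21168 kg m².

0.212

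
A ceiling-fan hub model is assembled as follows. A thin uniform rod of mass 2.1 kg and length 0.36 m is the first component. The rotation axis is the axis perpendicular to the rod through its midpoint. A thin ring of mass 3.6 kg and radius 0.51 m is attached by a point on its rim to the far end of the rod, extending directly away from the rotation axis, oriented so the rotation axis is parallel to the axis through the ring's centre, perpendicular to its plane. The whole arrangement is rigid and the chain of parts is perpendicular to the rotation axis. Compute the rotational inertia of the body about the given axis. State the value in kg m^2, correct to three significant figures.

Thin rod: I_cm = (1/12)ML² = (1/12)(2.1)(0.36)² = 0.02268 kg m^2; axis through the centre, so I = 0.02268 kg m^2.
Thin ring: I_cm = MR² = (3.6)(0.51)² = 0.93636 kg m^2; centre at d = 0.18 + 0.51 = 0.69 m, so I = I_cm + Md² gives I = 0.93636 + (3.6)(0.69)² = 2.6503 kg m^2.
Total I = 0.02268 + 2.6503 = 2.673 kg m^2.

2.67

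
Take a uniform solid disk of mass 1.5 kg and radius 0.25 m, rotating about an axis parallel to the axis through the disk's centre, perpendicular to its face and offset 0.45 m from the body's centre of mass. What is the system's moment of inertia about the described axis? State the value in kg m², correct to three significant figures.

0.351

I_cm = (1/2)MR² = (1/2)(1.5)(0.25)² = 0.046875 kg m²; centre at d = 0.45 m, so I = I_cm + Md² gives I = 0.046875 + (1.5)(0.45)² = 0.35063 kg m².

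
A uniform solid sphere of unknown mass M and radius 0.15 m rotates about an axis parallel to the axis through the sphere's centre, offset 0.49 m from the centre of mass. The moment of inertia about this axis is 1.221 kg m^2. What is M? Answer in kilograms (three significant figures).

4.90

I = I_cm + Md² = (2/5)MR² + Md² = M·[0.4·(0.15)² + (0.49)²] = M·0.2491.
So M = 1.221 / 0.2491 = 4.9016 kg.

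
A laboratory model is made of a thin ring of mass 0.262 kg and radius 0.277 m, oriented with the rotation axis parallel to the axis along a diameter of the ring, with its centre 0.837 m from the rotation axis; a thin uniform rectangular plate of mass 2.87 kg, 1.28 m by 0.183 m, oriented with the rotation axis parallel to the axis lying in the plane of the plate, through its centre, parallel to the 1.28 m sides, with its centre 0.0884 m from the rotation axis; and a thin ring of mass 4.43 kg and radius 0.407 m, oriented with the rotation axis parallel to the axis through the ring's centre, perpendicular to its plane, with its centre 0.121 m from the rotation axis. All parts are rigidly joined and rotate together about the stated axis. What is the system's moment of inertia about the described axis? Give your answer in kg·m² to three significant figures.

Thin ring: I_cm = (1/2)MR² = (1/2)(0.262)(0.277)² = 0.010051 kg·m²; centre at d = 0.837 m, so the parallel axis theorem gives I = 0.010051 + (0.262)(0.837)² = 0.1936 kg·m².
Rectangular plate: I_cm = (1/12)Mb² = (1/12)(2.87)(0.183)² = 0.0080095 kg·m²; centre at d = 0.0884 m, so the parallel axis theorem gives I = 0.0080095 + (2.87)(0.0884)² = 0.030437 kg·m².
Thin ring: I_cm = MR² = (4.43)(0.407)² = 0.73383 kg·m²; centre at d = 0.121 m, so the parallel axis theorem gives I = 0.73383 + (4.43)(0.121)² = 0.79868 kg·m².
Total I = 0.1936 + 0.030437 + 0.79868 = 1.0227 kg·m².

1.02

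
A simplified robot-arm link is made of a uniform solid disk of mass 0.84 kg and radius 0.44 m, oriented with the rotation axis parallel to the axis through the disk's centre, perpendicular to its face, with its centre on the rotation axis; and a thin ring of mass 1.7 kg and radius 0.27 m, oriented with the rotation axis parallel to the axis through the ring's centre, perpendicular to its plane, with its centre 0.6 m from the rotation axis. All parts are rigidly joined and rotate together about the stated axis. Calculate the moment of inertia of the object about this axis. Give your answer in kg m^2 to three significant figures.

0.817

Solid disk: I_cm = (1/2)MR² = (1/2)(0.84)(0.44)² = 0.081312 kg m^2; axis through the centre, so I = 0.081312 kg m^2.
Thin ring: I_cm = MR² = (1.7)(0.27)² = 0.12393 kg m^2; centre at d = 0.6 m, so I = I_cm + Md² gives I = 0.12393 + (1.7)(0.6)² = 0.73593 kg m^2.
Total I = 0.081312 + 0.73593 = 0.81724 kg m^2.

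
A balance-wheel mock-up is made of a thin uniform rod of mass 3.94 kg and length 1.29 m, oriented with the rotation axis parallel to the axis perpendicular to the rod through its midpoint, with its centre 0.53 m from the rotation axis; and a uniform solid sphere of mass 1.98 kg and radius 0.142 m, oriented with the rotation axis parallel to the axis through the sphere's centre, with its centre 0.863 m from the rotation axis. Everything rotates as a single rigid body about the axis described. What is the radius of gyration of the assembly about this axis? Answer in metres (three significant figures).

Thin rod: I_cm = (1/12)ML² = (1/12)(3.94)(1.29)² = 0.54638 kg m²; centre at d = 0.53 m, so I = I_cm + Md² gives I = 0.54638 + (3.94)(0.53)² = 1.6531 kg m².
Solid sphere: I_cm = (2/5)MR² = (2/5)(1.98)(0.142)² = 0.01597 kg m²; centre at d = 0.863 m, so I = I_cm + Md² gives I = 0.01597 + (1.98)(0.863)² = 1.4906 kg m².
Total I = 3.1437 kg m²; total mass M = 5.92 kg.
k = √(I/M) = √(3.1437/5.92) = 0.72872 m.

0.729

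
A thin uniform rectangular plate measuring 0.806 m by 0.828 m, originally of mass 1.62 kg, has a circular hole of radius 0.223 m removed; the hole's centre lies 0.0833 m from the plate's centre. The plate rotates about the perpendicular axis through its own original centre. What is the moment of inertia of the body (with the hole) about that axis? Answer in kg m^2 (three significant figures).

Unpierced body about its centre: I₀ = (1/12)M(a²+b²) = (1/12)(1.62)[(0.806)² + (0.828)²] = 0.18025 kg m^2.
The removed disk has mass m = M·πr²/(ab) = (1.62)·π(0.223)²/(0.806·0.828) = 0.37924 kg (same uniform areal density).
Its moment of inertia about the rotation axis (parallel-axis theorem): I_hole = (1/2)mr² + md² = (1/2)(0.37924)(0.223)² + (0.37924)(0.0833)² = 0.012061 kg m^2.
Treating the hole as negative mass, I = I₀ − I_hole = 0.18025 − 0.012061 = 0.16819 kg m^2.

0.168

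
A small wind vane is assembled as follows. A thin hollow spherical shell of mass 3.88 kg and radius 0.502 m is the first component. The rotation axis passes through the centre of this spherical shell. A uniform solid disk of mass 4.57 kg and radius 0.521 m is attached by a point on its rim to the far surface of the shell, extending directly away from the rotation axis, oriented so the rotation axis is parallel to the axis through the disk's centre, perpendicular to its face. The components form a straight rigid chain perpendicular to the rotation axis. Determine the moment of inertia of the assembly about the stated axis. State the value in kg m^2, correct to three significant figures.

Spherical shell: I_cm = (2/3)MR² = (2/3)(3.88)(0.502)² = 0.65185 kg m^2; axis through the centre, so I = 0.65185 kg m^2.
Solid disk: I_cm = (1/2)MR² = (1/2)(4.57)(0.521)² = 0.62024 kg m^2; centre at d = 0.502 + 0.521 = 1.023 m, so the parallel axis theorem gives I = 0.62024 + (4.57)(1.023)² = 5.4029 kg m^2.
Total I = 0.65185 + 5.4029 = 6.0547 kg m^2.

6.05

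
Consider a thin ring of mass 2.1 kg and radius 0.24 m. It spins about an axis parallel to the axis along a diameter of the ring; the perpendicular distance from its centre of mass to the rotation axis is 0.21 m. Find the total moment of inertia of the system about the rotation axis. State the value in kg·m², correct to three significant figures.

I_cm = (1/2)MR² = (1/2)(2.1)(0.24)² = 0.06048 kg·m²; centre at d = 0.21 m, so the parallel axis theorem gives I = 0.06048 + (2.1)(0.21)² = 0.15309 kg·m².

0.153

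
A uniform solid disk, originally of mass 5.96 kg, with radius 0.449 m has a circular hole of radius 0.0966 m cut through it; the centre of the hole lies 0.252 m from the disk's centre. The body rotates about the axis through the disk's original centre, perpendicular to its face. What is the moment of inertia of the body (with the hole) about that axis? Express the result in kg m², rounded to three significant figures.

0.582

Unpierced body about its centre: I₀ = (1/2)MR² = (1/2)(5.96)(0.449)² = 0.60077 kg m².
The removed disk has mass m = M·(r/R)² = (5.96)(0.0966/0.449)² = 0.27587 kg (same uniform areal density).
Its moment of inertia about the rotation axis (parallel-axis theorem): I_hole = (1/2)mr² + md² = (1/2)(0.27587)(0.0966)² + (0.27587)(0.252)² = 0.018806 kg m².
Treating the hole as negative mass, I = I₀ − I_hole = 0.60077 − 0.018806 = 0.58196 kg m².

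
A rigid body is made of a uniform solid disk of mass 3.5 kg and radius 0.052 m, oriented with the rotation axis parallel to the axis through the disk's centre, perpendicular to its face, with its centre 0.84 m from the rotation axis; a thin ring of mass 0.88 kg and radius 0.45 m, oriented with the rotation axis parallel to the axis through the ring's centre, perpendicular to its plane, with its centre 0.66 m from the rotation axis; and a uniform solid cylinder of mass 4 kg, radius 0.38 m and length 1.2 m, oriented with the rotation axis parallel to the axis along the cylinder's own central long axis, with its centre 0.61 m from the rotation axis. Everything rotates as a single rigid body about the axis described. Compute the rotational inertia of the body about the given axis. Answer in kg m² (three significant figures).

Solid disk: I_cm = (1/2)MR² = (1/2)(3.5)(0.052)² = 0.004732 kg m²; centre at d = 0.84 m, so I = I_cm + Md² gives I = 0.004732 + (3.5)(0.84)² = 2.4743 kg m².
Thin ring: I_cm = MR² = (0.88)(0.45)² = 0.1782 kg m²; centre at d = 0.66 m, so I = I_cm + Md² gives I = 0.1782 + (0.88)(0.66)² = 0.56153 kg m².
Solid cylinder: I_cm = (1/2)MR² = (1/2)(4)(0.38)² = 0.2888 kg m²; centre at d = 0.61 m, so I = I_cm + Md² gives I = 0.2888 + (4)(0.61)² = 1.7772 kg m².
Total I = 2.4743 + 0.56153 + 1.7772 = 4.8131 kg m².

4.81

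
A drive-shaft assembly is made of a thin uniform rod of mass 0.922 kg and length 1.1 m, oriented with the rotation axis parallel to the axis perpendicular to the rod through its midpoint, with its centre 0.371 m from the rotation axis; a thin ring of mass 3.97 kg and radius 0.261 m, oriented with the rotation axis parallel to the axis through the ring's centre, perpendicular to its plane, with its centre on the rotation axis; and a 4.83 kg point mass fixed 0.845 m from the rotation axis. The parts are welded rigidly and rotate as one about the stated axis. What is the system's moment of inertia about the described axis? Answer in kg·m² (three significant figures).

3.94

Thin rod: I_cm = (1/12)ML² = (1/12)(0.922)(1.1)² = 0.092968 kg·m²; centre at d = 0.371 m, so I = I_cm + Md² gives I = 0.092968 + (0.922)(0.371)² = 0.21987 kg·m².
Thin ring: I_cm = MR² = (3.97)(0.261)² = 0.27044 kg·m²; axis through the centre, so I = 0.27044 kg·m².
Point mass: I_cm = 0; centre at d = 0.845 m, so I = I_cm + Md² gives I = 0 + (4.83)(0.845)² = 3.4487 kg·m².
Total I = 0.21987 + 0.27044 + 3.4487 = 3.9391 kg·m².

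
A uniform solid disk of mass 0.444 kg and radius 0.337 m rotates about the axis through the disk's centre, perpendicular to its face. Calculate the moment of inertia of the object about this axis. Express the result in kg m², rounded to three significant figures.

0.0252

I_cm = (1/2)MR² = (1/2)(0.444)(0.337)² = 0.025212 kg m²; axis through the centre, so I = 0.025212 kg m².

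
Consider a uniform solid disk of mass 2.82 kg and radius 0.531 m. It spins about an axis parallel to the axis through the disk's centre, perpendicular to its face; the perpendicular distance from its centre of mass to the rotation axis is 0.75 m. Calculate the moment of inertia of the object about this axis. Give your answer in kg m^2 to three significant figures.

1.98

I_cm = (1/2)MR² = (1/2)(2.82)(0.531)² = 0.39757 kg m^2; centre at d = 0.75 m, so the parallel axis theorem gives I = 0.39757 + (2.82)(0.75)² = 1.9838 kg m^2.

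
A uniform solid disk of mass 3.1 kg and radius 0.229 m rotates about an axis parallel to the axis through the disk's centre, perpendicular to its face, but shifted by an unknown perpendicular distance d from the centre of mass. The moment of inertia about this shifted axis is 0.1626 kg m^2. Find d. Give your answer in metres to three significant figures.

About the centre-of-mass axis, I_cm = (1/2)MR² = (1/2)(3.1)(0.229)² = 0.081284 kg m^2.
Parallel axis theorem: I = I_cm + Md², so Md² = 0.1626 − 0.081284 = 0.081316 kg m^2.
d = √(0.081316 / 3.1) = 0.16196 m.

0.162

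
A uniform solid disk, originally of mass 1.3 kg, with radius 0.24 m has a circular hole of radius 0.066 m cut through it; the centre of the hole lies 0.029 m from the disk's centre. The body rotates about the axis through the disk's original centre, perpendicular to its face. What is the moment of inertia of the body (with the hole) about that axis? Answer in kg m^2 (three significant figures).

Unpierced body about its centre: I₀ = (1/2)MR² = (1/2)(1.3)(0.24)² = 0.03744 kg m^2.
The removed disk has mass m = M·(r/R)² = (1.3)(0.066/0.24)² = 0.098313 kg (same uniform areal density).
Its moment of inertia about the rotation axis (parallel-axis theorem): I_hole = (1/2)mr² + md² = (1/2)(0.098313)(0.066)² + (0.098313)(0.029)² = 0.00029681 kg m^2.
Treating the hole as negative mass, I = I₀ − I_hole = 0.03744 − 0.00029681 = 0.037143 kg m^2.

0.0371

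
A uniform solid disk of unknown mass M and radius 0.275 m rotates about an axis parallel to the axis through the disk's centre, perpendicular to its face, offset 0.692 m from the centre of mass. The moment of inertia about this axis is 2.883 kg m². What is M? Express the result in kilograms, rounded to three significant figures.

5.58

I = I_cm + Md² = (1/2)MR² + Md² = M·[0.5·(0.275)² + (0.692)²] = M·0.51668.
So M = 2.883 / 0.51668 = 5.5799 kg.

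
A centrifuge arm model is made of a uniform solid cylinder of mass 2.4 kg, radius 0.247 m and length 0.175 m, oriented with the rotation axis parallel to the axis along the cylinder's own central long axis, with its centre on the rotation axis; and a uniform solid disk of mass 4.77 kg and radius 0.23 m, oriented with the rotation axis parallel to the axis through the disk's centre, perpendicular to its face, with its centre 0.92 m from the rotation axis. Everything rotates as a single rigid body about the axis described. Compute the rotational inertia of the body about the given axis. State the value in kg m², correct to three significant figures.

Solid cylinder: I_cm = (1/2)MR² = (1/2)(2.4)(0.247)² = 0.073211 kg m²; axis through the centre, so I = 0.073211 kg m².
Solid disk: I_cm = (1/2)MR² = (1/2)(4.77)(0.23)² = 0.12617 kg m²; centre at d = 0.92 m, so I = I_cm + Md² gives I = 0.12617 + (4.77)(0.92)² = 4.1635 kg m².
Total I = 0.073211 + 4.1635 = 4.2367 kg m².

4.24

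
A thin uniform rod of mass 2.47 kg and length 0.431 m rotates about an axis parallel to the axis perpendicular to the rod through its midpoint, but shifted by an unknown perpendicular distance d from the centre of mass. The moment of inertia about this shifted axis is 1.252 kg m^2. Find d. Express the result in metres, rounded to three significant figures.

About the centre-of-mass axis, I_cm = (1/12)ML² = (1/12)(2.47)(0.431)² = 0.038236 kg m^2.
Parallel axis theorem: I = I_cm + Md², so Md² = 1.252 − 0.038236 = 1.2138 kg m^2.
d = √(1.2138 / 2.47) = 0.701 m.

0.701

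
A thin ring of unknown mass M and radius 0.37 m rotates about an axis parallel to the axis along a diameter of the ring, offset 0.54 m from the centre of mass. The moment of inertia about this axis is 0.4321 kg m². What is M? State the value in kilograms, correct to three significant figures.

I = I_cm + Md² = (1/2)MR² + Md² = M·[0.5·(0.37)² + (0.54)²] = M·0.36005.
So M = 0.4321 / 0.36005 = 1.2001 kg.

1.20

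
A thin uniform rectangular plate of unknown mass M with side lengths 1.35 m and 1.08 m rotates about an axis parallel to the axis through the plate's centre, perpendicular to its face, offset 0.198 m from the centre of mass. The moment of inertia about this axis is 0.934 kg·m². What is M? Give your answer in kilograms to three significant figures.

3.24

I = I_cm + Md² = (1/12)M(a²+b²) + Md² = M·[0.0833333·[(1.35)² + (1.08)²] + (0.198)²] = M·0.28828.
So M = 0.934 / 0.28828 = 3.2399 kg.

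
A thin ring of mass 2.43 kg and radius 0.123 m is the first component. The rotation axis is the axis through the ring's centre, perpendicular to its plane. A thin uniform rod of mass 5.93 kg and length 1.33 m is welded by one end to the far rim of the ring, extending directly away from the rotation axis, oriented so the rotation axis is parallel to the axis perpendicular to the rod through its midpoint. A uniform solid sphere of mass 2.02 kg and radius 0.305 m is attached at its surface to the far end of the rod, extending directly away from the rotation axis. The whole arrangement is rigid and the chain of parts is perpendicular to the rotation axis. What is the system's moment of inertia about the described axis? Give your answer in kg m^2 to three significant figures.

Thin ring: I_cm = MR² = (2.43)(0.123)² = 0.036763 kg m^2; axis through the centre, so I = 0.036763 kg m^2.
Thin rod: I_cm = (1/12)ML² = (1/12)(5.93)(1.33)² = 0.87413 kg m^2; centre at d = 0.123 + 0.665 = 0.788 m, so I = I_cm + Md² gives I = 0.87413 + (5.93)(0.788)² = 4.5563 kg m^2.
Solid sphere: I_cm = (2/5)MR² = (2/5)(2.02)(0.305)² = 0.075164 kg m^2; centre at d = 0.123 + 0.665 + 0.665 + 0.305 = 1.758 m, so I = I_cm + Md² gives I = 0.075164 + (2.02)(1.758)² = 6.3181 kg m^2.
Total I = 0.036763 + 4.5563 + 6.3181 = 10.911 kg m^2.

10.9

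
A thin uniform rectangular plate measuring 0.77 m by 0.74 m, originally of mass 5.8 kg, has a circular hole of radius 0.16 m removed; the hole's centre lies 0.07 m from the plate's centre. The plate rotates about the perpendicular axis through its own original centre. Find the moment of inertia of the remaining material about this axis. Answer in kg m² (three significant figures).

Unpierced body about its centre: I₀ = (1/12)M(a²+b²) = (1/12)(5.8)[(0.77)² + (0.74)²] = 0.55124 kg m².
The removed disk has mass m = M·πr²/(ab) = (5.8)·π(0.16)²/(0.77·0.74) = 0.81864 kg (same uniform areal density).
Its moment of inertia about the rotation axis (parallel-axis theorem): I_hole = (1/2)mr² + md² = (1/2)(0.81864)(0.16)² + (0.81864)(0.07)² = 0.01449 kg m².
Treating the hole as negative mass, I = I₀ − I_hole = 0.55124 − 0.01449 = 0.53675 kg m².

0.537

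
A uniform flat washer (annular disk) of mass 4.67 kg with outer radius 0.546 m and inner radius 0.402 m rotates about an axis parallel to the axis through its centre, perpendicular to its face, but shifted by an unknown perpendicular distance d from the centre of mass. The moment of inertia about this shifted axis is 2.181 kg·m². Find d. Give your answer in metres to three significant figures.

About the centre-of-mass axis, I_cm = (1/2)M(R²+r²) = (1/2)(4.67)[(0.546)² + (0.402)²] = 1.0734 kg·m².
Parallel axis theorem: I = I_cm + Md², so Md² = 2.181 − 1.0734 = 1.1076 kg·m².
d = √(1.1076 / 4.67) = 0.48699 m.

0.487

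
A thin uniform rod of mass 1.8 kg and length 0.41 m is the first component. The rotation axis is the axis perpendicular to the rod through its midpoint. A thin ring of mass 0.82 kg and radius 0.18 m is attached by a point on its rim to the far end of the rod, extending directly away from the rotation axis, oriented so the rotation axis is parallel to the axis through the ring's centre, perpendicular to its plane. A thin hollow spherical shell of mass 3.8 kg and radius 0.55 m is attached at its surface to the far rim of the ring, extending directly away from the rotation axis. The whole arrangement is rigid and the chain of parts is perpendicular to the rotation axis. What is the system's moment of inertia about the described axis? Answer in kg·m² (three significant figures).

5.66

Thin rod: I_cm = (1/12)ML² = (1/12)(1.8)(0.41)² = 0.025215 kg·m²; axis through the centre, so I = 0.025215 kg·m².
Thin ring: I_cm = MR² = (0.82)(0.18)² = 0.026568 kg·m²; centre at d = 0.205 + 0.18 = 0.385 m, so the parallel axis theorem gives I = 0.026568 + (0.82)(0.385)² = 0.14811 kg·m².
Spherical shell: I_cm = (2/3)MR² = (2/3)(3.8)(0.55)² = 0.76633 kg·m²; centre at d = 0.205 + 0.18 + 0.18 + 0.55 = 1.115 m, so the parallel axis theorem gives I = 0.76633 + (3.8)(1.115)² = 5.4906 kg·m².
Total I = 0.025215 + 0.14811 + 5.4906 = 5.6639 kg·m².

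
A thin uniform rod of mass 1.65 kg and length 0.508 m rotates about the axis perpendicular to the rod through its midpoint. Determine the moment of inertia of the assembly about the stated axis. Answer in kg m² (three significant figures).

0.0355

I_cm = (1/12)ML² = (1/12)(1.65)(0.508)² = 0.035484 kg m²; axis through the centre, so I = 0.035484 kg m².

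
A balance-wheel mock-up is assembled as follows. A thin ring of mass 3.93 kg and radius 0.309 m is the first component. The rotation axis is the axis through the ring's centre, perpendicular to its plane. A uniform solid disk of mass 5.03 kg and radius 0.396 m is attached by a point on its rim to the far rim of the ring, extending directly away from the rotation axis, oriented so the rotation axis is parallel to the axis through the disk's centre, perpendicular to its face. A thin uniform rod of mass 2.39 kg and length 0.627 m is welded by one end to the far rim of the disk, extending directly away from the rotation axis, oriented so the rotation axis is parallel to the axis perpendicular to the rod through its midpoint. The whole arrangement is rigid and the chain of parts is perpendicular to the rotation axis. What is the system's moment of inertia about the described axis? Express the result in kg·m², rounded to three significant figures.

Thin ring: I_cm = MR² = (3.93)(0.309)² = 0.37524 kg·m²; axis through the centre, so I = 0.37524 kg·m².
Solid disk: I_cm = (1/2)MR² = (1/2)(5.03)(0.396)² = 0.39439 kg·m²; centre at d = 0.309 + 0.396 = 0.705 m, so I = I_cm + Md² gives I = 0.39439 + (5.03)(0.705)² = 2.8944 kg·m².
Thin rod: I_cm = (1/12)ML² = (1/12)(2.39)(0.627)² = 0.078298 kg·m²; centre at d = 0.309 + 0.396 + 0.396 + 0.3135 = 1.4145 m, so I = I_cm + Md² gives I = 0.078298 + (2.39)(1.4145)² = 4.8602 kg·m².
Total I = 0.37524 + 2.8944 + 4.8602 = 8.1299 kg·m².

8.13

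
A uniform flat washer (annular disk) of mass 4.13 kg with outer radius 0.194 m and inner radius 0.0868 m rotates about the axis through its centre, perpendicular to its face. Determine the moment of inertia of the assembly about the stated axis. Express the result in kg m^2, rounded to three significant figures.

I_cm = (1/2)M(R²+r²) = (1/2)(4.13)[(0.194)² + (0.0868)²] = 0.093277 kg m^2; axis through the centre, so I = 0.093277 kg m^2.

0.0933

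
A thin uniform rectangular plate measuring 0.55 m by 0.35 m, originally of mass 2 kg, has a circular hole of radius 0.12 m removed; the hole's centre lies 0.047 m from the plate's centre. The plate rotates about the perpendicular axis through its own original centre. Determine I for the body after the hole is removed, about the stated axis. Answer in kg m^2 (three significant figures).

Unpierced body about its centre: I₀ = (1/12)M(a²+b²) = (1/12)(2)[(0.55)² + (0.35)²] = 0.070833 kg m^2.
The removed disk has mass m = M·πr²/(ab) = (2)·π(0.12)²/(0.55·0.35) = 0.47001 kg (same uniform areal density).
Its moment of inertia about the rotation axis (parallel-axis theorem): I_hole = (1/2)mr² + md² = (1/2)(0.47001)(0.12)² + (0.47001)(0.047)² = 0.0044224 kg m^2.
Treating the hole as negative mass, I = I₀ − I_hole = 0.070833 − 0.0044224 = 0.066411 kg m^2.

0.0664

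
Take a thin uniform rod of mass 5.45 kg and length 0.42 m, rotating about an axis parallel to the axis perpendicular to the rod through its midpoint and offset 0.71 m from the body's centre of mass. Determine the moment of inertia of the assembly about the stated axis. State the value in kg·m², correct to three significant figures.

2.83

I_cm = (1/12)ML² = (1/12)(5.45)(0.42)² = 0.080115 kg·m²; centre at d = 0.71 m, so I = I_cm + Md² gives I = 0.080115 + (5.45)(0.71)² = 2.8275 kg·m².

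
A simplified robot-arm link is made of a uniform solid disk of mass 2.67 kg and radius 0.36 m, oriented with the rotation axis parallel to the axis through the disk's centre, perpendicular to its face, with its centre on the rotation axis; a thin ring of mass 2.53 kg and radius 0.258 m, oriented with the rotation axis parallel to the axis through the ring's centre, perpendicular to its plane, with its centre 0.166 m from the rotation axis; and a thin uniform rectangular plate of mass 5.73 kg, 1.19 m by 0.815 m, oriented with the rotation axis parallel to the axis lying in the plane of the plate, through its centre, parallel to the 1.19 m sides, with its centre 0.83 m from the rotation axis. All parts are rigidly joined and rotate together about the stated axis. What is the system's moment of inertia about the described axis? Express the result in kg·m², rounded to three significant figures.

4.68

Solid disk: I_cm = (1/2)MR² = (1/2)(2.67)(0.36)² = 0.17302 kg·m²; axis through the centre, so I = 0.17302 kg·m².
Thin ring: I_cm = MR² = (2.53)(0.258)² = 0.16841 kg·m²; centre at d = 0.166 m, so the parallel axis theorem gives I = 0.16841 + (2.53)(0.166)² = 0.23812 kg·m².
Rectangular plate: I_cm = (1/12)Mb² = (1/12)(5.73)(0.815)² = 0.31717 kg·m²; centre at d = 0.83 m, so the parallel axis theorem gives I = 0.31717 + (5.73)(0.83)² = 4.2646 kg·m².
Total I = 0.17302 + 0.23812 + 4.2646 = 4.6757 kg·m².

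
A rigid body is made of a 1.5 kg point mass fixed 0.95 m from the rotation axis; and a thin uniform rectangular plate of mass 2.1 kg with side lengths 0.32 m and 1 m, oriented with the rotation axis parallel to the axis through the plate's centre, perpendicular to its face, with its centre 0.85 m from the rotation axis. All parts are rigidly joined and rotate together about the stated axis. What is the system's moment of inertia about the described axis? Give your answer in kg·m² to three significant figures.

Point mass: I_cm = 0; centre at d = 0.95 m, so I = I_cm + Md² gives I = 0 + (1.5)(0.95)² = 1.3538 kg·m².
Rectangular plate: I_cm = (1/12)M(a²+b²) = (1/12)(2.1)[(0.32)² + (1)²] = 0.19292 kg·m²; centre at d = 0.85 m, so I = I_cm + Md² gives I = 0.19292 + (2.1)(0.85)² = 1.7102 kg·m².
Total I = 1.3538 + 1.7102 = 3.0639 kg·m².

3.06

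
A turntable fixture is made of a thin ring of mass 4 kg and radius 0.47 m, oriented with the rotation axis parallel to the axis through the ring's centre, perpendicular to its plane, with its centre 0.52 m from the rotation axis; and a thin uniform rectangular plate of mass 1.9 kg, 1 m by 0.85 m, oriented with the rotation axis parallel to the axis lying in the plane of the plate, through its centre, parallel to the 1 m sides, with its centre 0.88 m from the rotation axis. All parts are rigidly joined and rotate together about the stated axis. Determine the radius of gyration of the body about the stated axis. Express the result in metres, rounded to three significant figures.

Thin ring: I_cm = MR² = (4)(0.47)² = 0.8836 kg·m²; centre at d = 0.52 m, so the parallel axis theorem gives I = 0.8836 + (4)(0.52)² = 1.9652 kg·m².
Rectangular plate: I_cm = (1/12)Mb² = (1/12)(1.9)(0.85)² = 0.1144 kg·m²; centre at d = 0.88 m, so the parallel axis theorem gives I = 0.1144 + (1.9)(0.88)² = 1.5858 kg·m².
Total I = 3.551 kg·m²; total mass M = 5.9 kg.
k = √(I/M) = √(3.551/5.9) = 0.77579 m.

0.776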